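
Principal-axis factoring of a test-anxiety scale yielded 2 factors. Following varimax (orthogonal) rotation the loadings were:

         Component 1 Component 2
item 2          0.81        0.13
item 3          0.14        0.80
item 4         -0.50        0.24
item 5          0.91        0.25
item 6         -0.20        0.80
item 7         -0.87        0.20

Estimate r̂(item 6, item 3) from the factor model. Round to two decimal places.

r̂ = Σ λ_i·λ_j across factors = (-0.20)(0.14) + (0.80)(0.80)
  = -0.0280 +0.6400 = 0.6120

0.61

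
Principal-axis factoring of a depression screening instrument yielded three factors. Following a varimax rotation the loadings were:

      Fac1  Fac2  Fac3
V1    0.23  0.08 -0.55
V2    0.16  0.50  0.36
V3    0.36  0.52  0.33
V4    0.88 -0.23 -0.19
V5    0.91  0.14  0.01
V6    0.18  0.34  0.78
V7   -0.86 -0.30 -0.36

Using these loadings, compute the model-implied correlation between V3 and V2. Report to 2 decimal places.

0.44

r̂ = Σ λ_i·λ_j across factors = (0.36)(0.16) + (0.52)(0.50) + (0.33)(0.36)
  = +0.0576 +0.2600 +0.1188 = 0.4364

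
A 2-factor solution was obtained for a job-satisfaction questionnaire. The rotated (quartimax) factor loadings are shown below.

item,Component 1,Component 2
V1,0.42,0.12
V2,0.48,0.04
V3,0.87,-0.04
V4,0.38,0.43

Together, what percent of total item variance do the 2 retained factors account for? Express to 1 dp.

SS loadings by factor: 1.3081, 0.2025; total = 1.5106.
Total variance with 4 standardized items is 4, so the solution explains 1.5106/4 = 0.3776 = 37.77%.

37.8%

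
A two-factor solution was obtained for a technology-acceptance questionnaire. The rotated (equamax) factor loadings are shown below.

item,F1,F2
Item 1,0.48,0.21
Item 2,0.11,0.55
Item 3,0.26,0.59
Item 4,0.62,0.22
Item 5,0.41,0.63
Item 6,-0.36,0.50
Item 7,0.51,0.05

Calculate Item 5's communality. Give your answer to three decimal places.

h² = 0.41² + 0.63² = 0.1681 + 0.3969 = 0.5650

0.565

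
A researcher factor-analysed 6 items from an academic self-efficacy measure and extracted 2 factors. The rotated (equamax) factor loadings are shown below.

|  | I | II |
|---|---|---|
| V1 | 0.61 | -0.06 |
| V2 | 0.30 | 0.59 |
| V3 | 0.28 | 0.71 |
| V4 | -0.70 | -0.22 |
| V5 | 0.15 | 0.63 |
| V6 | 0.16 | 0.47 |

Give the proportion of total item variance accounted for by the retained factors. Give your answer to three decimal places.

0.433

SS loadings by factor: 1.0786, 1.5220; total = 2.6006.
Total variance with 6 standardized items is 6, so the solution explains 2.6006/6 = 0.4334.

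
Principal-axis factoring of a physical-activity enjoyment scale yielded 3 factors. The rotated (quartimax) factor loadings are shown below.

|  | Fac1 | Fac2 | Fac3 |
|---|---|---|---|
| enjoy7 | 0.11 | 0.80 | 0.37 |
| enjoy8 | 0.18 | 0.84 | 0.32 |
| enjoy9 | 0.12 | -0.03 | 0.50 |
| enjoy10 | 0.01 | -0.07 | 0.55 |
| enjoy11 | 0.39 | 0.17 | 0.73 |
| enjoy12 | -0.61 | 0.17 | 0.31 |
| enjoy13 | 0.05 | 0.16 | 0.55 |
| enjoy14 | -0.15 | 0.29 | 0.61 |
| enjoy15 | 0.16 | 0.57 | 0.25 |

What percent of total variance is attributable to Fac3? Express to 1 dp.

24.0%

SS loadings for Fac3 = 0.37² + 0.32² + 0.50² + 0.55² + 0.73² + 0.31² + 0.55² + 0.61² + 0.25² = 2.1579
With 9 standardized items, total variance = 9. Proportion = 2.1579/9 = 0.2398 → 23.98%.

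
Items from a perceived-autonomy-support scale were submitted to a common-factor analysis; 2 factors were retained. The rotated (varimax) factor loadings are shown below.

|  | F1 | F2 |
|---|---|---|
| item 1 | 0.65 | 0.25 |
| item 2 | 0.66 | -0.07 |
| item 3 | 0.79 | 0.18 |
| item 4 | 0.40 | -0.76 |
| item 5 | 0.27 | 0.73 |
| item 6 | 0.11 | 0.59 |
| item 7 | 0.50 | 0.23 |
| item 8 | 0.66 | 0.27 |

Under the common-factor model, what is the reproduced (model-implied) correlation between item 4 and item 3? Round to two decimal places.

0.18

r̂ = Σ λ_i·λ_j across factors = (0.40)(0.79) + (-0.76)(0.18)
  = +0.3160 -0.1368 = 0.1792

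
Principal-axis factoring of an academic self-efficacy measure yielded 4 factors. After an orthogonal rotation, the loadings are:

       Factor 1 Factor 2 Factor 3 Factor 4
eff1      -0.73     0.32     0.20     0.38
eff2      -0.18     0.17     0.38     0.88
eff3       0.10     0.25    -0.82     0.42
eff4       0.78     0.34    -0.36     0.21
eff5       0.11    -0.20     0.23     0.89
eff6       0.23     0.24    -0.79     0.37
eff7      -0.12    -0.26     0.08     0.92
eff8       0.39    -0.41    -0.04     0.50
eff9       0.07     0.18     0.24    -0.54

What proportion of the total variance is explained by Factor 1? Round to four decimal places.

SS loadings for Factor 1 = (-0.73)² + (-0.18)² + 0.10² + 0.78² + 0.11² + 0.23² + (-0.12)² + 0.39² + 0.07² = 1.4201
Proportion of variance = 1.4201 / 9 = 0.1578.

0.1578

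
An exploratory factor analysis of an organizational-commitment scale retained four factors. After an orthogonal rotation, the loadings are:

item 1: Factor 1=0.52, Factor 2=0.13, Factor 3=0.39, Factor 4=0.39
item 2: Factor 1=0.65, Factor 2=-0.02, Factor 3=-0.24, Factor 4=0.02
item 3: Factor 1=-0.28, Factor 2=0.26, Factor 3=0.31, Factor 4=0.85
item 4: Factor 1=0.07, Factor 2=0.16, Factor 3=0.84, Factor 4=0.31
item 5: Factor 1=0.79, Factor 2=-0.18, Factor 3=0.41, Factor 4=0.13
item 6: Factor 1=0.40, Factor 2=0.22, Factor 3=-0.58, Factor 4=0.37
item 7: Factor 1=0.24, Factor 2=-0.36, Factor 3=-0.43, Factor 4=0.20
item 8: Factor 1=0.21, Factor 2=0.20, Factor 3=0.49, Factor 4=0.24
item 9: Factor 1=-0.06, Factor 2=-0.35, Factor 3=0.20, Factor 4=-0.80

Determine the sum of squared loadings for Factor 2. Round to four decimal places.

0.4834

SS loadings for Factor 2 = 0.13² + (-0.02)² + 0.26² + 0.16² + (-0.18)² + 0.22² + (-0.36)² + 0.20² + (-0.35)² = 0.0169 + 0.0004 + 0.0676 + 0.0256 + 0.0324 + 0.0484 + 0.1296 + 0.0400 + 0.1225 = 0.4834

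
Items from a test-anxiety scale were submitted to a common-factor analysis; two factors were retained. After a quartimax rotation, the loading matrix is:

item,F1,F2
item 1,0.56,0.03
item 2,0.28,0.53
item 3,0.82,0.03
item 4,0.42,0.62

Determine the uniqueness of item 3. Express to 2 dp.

h² = 0.82² + 0.03² = 0.6724 + 0.0009 = 0.6733
Uniqueness u² = 1 − h² = 1 − 0.6733 = 0.3267

0.33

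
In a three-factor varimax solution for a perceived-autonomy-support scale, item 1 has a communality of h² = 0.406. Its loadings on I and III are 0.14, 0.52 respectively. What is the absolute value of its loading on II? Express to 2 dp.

0.34

Under orthogonal rotation h² = Σλ², so λ_II² = h² − (0.2900) = 0.406 − 0.2900 = 0.1160.
|λ| = √0.1160 = 0.3406.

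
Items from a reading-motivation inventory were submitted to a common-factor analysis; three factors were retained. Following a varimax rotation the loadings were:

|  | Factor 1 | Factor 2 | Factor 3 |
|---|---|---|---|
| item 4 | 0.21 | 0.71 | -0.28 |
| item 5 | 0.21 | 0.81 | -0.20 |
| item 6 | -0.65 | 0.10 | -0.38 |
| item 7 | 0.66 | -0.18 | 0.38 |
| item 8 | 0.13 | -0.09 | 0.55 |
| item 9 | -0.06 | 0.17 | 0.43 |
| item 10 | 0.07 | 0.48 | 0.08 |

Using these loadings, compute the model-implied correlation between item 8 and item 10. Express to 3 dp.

r̂ = Σ λ_i·λ_j across factors = (0.13)(0.07) + (-0.09)(0.48) + (0.55)(0.08)
  = +0.0091 -0.0432 +0.0440 = 0.0099

0.010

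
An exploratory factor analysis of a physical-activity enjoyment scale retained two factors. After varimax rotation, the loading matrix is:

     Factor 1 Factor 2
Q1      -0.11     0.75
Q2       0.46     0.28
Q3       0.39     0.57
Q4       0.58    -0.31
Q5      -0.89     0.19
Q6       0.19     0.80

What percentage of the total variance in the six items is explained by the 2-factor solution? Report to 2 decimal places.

54.64%

SS loadings by factor: 1.5404, 1.7380; total = 3.2784.
Total variance with 6 standardized items is 6, so the solution explains 3.2784/6 = 0.5464 = 54.64%.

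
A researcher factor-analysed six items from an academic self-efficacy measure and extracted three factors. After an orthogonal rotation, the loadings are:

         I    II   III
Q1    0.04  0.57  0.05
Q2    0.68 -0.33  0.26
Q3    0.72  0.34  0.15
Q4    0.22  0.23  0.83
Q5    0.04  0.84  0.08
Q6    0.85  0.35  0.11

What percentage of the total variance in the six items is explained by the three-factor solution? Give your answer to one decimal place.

Communalities: 0.3290, 0.6389, 0.6565, 0.7902, 0.7136, 0.8571; Σh² = 3.9853.
Total variance with 6 standardized items is 6, so the solution explains 3.9853/6 = 0.6642 = 66.42%.

66.4%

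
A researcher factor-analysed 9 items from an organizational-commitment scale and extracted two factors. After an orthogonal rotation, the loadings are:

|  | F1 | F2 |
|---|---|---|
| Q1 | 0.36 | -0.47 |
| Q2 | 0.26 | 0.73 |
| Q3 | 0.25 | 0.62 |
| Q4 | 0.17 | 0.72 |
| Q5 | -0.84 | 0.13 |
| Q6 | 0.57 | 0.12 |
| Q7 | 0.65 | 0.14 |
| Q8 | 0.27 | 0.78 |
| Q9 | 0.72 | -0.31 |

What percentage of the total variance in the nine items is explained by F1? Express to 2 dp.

SS loadings for F1 = 0.36² + 0.26² + 0.25² + 0.17² + (-0.84)² + 0.57² + 0.65² + 0.27² + 0.72² = 2.3329
With 9 standardized items, total variance = 9. Proportion = 2.3329/9 = 0.2592 → 25.92%.

25.92%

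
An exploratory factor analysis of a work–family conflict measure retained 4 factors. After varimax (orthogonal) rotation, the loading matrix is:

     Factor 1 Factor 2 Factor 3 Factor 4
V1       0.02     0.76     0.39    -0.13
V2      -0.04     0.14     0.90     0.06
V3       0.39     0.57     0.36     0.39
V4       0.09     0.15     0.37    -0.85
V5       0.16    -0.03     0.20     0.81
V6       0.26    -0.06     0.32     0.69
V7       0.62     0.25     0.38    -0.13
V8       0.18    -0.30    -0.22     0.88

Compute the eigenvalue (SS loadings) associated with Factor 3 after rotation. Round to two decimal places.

SS loadings for Factor 3 = 0.39² + 0.90² + 0.36² + 0.37² + 0.20² + 0.32² + 0.38² + (-0.22)² = 0.1521 + 0.8100 + 0.1296 + 0.1369 + 0.0400 + 0.1024 + 0.1444 + 0.0484 = 1.5638

1.56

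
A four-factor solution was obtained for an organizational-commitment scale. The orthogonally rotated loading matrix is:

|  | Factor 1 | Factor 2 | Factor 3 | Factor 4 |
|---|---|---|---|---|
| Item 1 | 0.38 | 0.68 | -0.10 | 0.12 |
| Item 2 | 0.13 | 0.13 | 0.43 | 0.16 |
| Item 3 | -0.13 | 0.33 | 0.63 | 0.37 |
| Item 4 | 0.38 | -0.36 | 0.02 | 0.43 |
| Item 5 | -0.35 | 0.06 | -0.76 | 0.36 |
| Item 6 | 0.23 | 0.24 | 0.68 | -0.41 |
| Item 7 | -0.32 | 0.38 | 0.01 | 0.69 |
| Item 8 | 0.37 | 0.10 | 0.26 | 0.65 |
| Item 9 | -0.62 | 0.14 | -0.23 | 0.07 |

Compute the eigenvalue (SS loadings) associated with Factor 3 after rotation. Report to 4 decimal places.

SS loadings for Factor 3 = (-0.10)² + 0.43² + 0.63² + 0.02² + (-0.76)² + 0.68² + 0.01² + 0.26² + (-0.23)² = 0.0100 + 0.1849 + 0.3969 + 0.0004 + 0.5776 + 0.4624 + 0.0001 + 0.0676 + 0.0529 = 1.7528

1.7528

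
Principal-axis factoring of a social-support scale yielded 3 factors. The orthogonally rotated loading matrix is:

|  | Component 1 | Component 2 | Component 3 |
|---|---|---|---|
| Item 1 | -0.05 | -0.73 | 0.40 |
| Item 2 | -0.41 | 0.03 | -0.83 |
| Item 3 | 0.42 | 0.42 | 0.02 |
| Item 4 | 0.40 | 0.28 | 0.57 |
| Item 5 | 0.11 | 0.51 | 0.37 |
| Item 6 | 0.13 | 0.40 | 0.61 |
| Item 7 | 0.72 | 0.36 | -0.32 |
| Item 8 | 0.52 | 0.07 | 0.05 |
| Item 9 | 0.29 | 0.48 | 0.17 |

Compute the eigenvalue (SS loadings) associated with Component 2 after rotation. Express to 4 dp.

1.5736

SS loadings for Component 2 = (-0.73)² + 0.03² + 0.42² + 0.28² + 0.51² + 0.40² + 0.36² + 0.07² + 0.48² = 0.5329 + 0.0009 + 0.1764 + 0.0784 + 0.2601 + 0.1600 + 0.1296 + 0.0049 + 0.2304 = 1.5736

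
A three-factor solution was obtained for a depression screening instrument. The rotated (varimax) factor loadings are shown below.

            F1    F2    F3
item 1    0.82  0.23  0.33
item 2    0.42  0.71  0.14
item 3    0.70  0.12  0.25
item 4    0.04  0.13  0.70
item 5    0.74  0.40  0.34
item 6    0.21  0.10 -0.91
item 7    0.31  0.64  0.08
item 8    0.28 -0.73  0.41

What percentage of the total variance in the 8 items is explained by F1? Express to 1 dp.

26.3%

SS loadings for F1 = 0.82² + 0.42² + 0.70² + 0.04² + 0.74² + 0.21² + 0.31² + 0.28² = 2.1066
With 8 standardized items, total variance = 8. Proportion = 2.1066/8 = 0.2633 → 26.33%.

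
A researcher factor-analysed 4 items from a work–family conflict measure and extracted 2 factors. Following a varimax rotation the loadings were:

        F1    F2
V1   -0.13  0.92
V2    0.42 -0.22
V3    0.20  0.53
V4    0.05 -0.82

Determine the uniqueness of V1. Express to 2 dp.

h² = (-0.13)² + 0.92² = 0.0169 + 0.8464 = 0.8633
Uniqueness u² = 1 − h² = 1 − 0.8633 = 0.1367

0.14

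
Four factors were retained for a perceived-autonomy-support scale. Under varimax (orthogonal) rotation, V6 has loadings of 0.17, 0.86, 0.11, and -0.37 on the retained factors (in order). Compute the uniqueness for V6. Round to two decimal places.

0.08

h² = 0.17² + 0.86² + 0.11² + (-0.37)² = 0.0289 + 0.7396 + 0.0121 + 0.1369 = 0.9175
Uniqueness u² = 1 − h² = 1 − 0.9175 = 0.0825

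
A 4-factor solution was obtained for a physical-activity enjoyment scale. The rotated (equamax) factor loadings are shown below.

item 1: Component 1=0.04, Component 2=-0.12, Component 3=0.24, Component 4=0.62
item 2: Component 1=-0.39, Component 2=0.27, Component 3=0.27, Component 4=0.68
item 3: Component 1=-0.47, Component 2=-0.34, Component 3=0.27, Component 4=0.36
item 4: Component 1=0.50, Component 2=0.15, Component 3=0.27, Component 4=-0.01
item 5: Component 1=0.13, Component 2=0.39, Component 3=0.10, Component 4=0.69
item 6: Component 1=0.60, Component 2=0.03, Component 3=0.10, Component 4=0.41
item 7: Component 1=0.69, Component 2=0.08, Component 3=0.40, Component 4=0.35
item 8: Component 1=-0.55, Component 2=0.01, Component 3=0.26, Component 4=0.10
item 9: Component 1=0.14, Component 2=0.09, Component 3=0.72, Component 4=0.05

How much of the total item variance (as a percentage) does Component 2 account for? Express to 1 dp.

4.4%

SS loadings for Component 2 = (-0.12)² + 0.27² + (-0.34)² + 0.15² + 0.39² + 0.03² + 0.08² + 0.01² + 0.09² = 0.3930
With 9 standardized items, total variance = 9. Proportion = 0.3930/9 = 0.0437 → 4.37%.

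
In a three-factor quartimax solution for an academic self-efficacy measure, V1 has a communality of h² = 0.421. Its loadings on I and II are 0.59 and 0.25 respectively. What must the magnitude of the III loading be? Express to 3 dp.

0.102

Under orthogonal rotation h² = Σλ², so λ_III² = h² − (0.4106) = 0.421 − 0.4106 = 0.0104.
|λ| = √0.0104 = 0.1020.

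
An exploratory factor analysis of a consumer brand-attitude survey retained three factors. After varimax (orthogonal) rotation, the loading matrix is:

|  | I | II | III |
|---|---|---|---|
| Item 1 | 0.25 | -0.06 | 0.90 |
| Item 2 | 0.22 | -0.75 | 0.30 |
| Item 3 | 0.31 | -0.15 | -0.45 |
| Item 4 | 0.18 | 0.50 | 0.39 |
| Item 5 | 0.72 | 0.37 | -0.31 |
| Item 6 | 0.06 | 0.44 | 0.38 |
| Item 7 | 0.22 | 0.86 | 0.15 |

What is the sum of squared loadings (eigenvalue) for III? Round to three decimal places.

SS loadings for III = 0.90² + 0.30² + (-0.45)² + 0.39² + (-0.31)² + 0.38² + 0.15² = 0.8100 + 0.0900 + 0.2025 + 0.1521 + 0.0961 + 0.1444 + 0.0225 = 1.5176

1.518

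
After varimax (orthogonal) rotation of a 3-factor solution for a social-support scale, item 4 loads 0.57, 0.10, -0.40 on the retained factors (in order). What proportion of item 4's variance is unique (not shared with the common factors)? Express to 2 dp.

0.51

h² = 0.57² + 0.10² + (-0.40)² = 0.3249 + 0.0100 + 0.1600 = 0.4949
Uniqueness u² = 1 − h² = 1 − 0.4949 = 0.5051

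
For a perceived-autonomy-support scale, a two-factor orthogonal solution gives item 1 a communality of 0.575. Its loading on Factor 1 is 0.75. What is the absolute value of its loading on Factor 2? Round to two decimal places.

Under orthogonal rotation h² = Σλ², so λ_Factor 2² = h² − (0.5625) = 0.575 − 0.5625 = 0.0125.
|λ| = √0.0125 = 0.1118.

0.11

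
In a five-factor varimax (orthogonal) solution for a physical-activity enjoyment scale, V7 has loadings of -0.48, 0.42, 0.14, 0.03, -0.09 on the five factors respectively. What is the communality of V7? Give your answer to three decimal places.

h² = (-0.48)² + 0.42² + 0.14² + 0.03² + (-0.09)² = 0.2304 + 0.1764 + 0.0196 + 0.0009 + 0.0081 = 0.4354

0.435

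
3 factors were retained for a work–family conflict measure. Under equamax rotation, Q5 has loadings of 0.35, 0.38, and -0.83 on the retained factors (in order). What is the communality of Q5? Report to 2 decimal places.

h² = 0.35² + 0.38² + (-0.83)² = 0.1225 + 0.1444 + 0.6889 = 0.9558

0.96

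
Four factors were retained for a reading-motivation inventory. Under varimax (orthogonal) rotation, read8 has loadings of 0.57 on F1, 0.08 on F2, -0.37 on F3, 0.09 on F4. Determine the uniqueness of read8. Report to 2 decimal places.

h² = 0.57² + 0.08² + (-0.37)² + 0.09² = 0.3249 + 0.0064 + 0.1369 + 0.0081 = 0.4763
Uniqueness u² = 1 − h² = 1 − 0.4763 = 0.5237

0.52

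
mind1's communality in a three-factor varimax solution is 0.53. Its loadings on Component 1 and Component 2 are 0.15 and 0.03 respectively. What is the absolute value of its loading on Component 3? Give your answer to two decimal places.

Under orthogonal rotation h² = Σλ², so λ_Component 3² = h² − (0.0234) = 0.53 − 0.0234 = 0.5066.
|λ| = √0.5066 = 0.7118.

0.71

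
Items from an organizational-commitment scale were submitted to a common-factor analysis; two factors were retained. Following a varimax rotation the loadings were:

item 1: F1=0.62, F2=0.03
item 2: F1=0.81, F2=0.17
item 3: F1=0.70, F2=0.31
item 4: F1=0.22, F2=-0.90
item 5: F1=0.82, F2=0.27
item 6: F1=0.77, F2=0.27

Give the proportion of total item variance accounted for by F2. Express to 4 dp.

0.1803

SS loadings for F2 = 0.03² + 0.17² + 0.31² + (-0.90)² + 0.27² + 0.27² = 1.0817
Proportion of variance = 1.0817 / 6 = 0.1803.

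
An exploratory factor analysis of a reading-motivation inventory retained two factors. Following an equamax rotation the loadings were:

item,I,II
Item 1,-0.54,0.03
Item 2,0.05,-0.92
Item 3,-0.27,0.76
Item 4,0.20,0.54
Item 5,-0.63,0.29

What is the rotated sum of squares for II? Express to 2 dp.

SS loadings for II = 0.03² + (-0.92)² + 0.76² + 0.54² + 0.29² = 0.0009 + 0.8464 + 0.5776 + 0.2916 + 0.0841 = 1.8006

1.80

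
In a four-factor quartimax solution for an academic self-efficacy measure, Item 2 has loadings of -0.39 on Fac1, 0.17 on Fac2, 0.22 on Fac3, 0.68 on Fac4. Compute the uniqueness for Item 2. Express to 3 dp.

0.308

h² = (-0.39)² + 0.17² + 0.22² + 0.68² = 0.1521 + 0.0289 + 0.0484 + 0.4624 = 0.6918
Uniqueness u² = 1 − h² = 1 − 0.6918 = 0.3082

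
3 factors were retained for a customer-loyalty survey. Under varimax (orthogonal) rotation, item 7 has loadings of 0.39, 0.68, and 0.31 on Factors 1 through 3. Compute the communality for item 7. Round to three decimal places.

0.711

h² = 0.39² + 0.68² + 0.31² = 0.1521 + 0.4624 + 0.0961 = 0.7106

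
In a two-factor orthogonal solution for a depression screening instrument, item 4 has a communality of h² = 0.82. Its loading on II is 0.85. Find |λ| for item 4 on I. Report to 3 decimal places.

Under orthogonal rotation h² = Σλ², so λ_I² = h² − (0.7225) = 0.82 − 0.7225 = 0.0975.
|λ| = √0.0975 = 0.3122.

0.312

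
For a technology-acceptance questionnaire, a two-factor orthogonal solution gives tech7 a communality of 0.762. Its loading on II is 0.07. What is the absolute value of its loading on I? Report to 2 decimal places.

Under orthogonal rotation h² = Σλ², so λ_I² = h² − (0.0049) = 0.762 − 0.0049 = 0.7571.
|λ| = √0.7571 = 0.8701.

0.87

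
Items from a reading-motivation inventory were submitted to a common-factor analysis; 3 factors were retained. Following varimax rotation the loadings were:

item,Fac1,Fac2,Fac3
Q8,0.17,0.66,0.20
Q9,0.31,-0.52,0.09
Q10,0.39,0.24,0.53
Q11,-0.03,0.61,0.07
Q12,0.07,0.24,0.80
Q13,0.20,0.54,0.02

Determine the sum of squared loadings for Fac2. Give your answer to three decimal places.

SS loadings for Fac2 = 0.66² + (-0.52)² + 0.24² + 0.61² + 0.24² + 0.54² = 0.4356 + 0.2704 + 0.0576 + 0.3721 + 0.0576 + 0.2916 = 1.4849

1.485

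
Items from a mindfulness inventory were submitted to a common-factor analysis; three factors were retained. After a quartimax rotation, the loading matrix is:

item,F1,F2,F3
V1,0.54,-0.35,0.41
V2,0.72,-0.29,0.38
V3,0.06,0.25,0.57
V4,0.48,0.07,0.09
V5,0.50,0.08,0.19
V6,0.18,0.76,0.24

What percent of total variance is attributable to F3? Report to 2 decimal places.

SS loadings for F3 = 0.41² + 0.38² + 0.57² + 0.09² + 0.19² + 0.24² = 0.7392
With 6 standardized items, total variance = 6. Proportion = 0.7392/6 = 0.1232 → 12.32%.

12.32%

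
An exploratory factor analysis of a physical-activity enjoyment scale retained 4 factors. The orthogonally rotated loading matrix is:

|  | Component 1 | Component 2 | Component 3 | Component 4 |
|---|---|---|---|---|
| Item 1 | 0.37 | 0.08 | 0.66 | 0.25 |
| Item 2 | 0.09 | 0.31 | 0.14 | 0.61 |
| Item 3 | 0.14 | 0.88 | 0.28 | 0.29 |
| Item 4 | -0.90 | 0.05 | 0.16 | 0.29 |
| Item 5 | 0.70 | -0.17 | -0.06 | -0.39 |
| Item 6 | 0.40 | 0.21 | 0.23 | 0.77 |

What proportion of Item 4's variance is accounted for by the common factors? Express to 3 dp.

h² = (-0.90)² + 0.05² + 0.16² + 0.29² = 0.8100 + 0.0025 + 0.0256 + 0.0841 = 0.9222

0.922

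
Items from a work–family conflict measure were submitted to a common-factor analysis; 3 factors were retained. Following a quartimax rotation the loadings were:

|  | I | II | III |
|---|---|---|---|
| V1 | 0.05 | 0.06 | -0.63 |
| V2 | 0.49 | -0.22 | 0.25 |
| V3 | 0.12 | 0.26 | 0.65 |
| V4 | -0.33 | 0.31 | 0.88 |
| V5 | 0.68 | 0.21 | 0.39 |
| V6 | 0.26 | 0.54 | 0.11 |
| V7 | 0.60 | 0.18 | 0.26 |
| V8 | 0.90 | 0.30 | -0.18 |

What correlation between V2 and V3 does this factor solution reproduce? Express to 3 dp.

0.164

r̂ = Σ λ_i·λ_j across factors = (0.49)(0.12) + (-0.22)(0.26) + (0.25)(0.65)
  = +0.0588 -0.0572 +0.1625 = 0.1641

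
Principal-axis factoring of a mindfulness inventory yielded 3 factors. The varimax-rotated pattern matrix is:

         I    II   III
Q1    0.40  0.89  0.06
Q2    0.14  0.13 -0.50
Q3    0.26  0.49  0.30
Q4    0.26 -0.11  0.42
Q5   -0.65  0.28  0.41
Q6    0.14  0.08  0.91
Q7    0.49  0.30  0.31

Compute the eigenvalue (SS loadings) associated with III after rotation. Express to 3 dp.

SS loadings for III = 0.06² + (-0.50)² + 0.30² + 0.42² + 0.41² + 0.91² + 0.31² = 0.0036 + 0.2500 + 0.0900 + 0.1764 + 0.1681 + 0.8281 + 0.0961 = 1.6123

1.612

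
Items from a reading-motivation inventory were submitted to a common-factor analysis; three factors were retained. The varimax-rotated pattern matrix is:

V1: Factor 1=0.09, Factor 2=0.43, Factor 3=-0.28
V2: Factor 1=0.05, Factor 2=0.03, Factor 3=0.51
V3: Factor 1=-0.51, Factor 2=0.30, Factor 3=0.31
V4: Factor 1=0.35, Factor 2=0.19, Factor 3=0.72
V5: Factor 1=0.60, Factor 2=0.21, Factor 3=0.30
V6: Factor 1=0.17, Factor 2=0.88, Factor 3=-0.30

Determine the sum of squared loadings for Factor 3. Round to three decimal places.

SS loadings for Factor 3 = (-0.28)² + 0.51² + 0.31² + 0.72² + 0.30² + (-0.30)² = 0.0784 + 0.2601 + 0.0961 + 0.5184 + 0.0900 + 0.0900 = 1.1330

1.133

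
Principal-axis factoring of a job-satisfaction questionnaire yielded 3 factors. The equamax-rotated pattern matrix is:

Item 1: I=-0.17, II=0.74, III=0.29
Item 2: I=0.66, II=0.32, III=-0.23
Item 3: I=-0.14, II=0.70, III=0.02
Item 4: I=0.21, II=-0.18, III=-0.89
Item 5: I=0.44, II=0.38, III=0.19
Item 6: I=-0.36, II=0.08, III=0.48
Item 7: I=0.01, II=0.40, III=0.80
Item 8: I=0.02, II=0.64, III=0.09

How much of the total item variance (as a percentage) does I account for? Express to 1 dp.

SS loadings for I = (-0.17)² + 0.66² + (-0.14)² + 0.21² + 0.44² + (-0.36)² + 0.01² + 0.02² = 0.8519
With 8 standardized items, total variance = 8. Proportion = 0.8519/8 = 0.1065 → 10.65%.

10.6%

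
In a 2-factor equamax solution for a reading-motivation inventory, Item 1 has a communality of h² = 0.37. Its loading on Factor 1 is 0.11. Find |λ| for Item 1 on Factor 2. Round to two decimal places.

0.60

Under orthogonal rotation h² = Σλ², so λ_Factor 2² = h² − (0.0121) = 0.37 − 0.0121 = 0.3579.
|λ| = √0.3579 = 0.5982.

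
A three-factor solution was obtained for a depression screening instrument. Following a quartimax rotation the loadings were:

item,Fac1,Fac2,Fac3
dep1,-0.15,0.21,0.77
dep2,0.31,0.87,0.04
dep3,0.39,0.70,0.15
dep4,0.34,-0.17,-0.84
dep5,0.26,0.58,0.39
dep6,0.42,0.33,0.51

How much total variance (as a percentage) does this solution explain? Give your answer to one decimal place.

68.8%

Communalities: 0.6595, 0.8546, 0.6646, 0.8501, 0.5561, 0.5454; Σh² = 4.1303.
Total variance with 6 standardized items is 6, so the solution explains 4.1303/6 = 0.6884 = 68.84%.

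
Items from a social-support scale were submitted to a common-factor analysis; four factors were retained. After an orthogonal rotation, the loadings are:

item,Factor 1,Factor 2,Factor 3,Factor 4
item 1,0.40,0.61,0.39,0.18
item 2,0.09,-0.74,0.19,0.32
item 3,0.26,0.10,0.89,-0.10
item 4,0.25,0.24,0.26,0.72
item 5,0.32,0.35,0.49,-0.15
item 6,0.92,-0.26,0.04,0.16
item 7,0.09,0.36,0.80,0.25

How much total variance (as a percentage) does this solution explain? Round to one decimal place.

SS loadings by factor: 1.2551, 1.3070, 1.9296, 0.7738; total = 5.2655.
Total variance with 7 standardized items is 7, so the solution explains 5.2655/7 = 0.7522 = 75.22%.

75.2%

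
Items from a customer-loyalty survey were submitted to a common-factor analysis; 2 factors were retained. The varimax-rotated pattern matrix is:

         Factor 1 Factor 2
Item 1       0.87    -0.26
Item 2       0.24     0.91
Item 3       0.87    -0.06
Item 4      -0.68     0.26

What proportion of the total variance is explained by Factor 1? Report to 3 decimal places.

0.508

SS loadings for Factor 1 = 0.87² + 0.24² + 0.87² + (-0.68)² = 2.0338
Proportion of variance = 2.0338 / 4 = 0.5085.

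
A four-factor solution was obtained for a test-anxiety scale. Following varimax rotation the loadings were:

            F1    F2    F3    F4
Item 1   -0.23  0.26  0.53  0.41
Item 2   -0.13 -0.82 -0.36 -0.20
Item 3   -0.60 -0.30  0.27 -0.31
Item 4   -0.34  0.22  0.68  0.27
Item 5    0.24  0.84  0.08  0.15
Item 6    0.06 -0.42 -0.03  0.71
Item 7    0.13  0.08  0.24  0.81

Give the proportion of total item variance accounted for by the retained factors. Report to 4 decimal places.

0.7087

Communalities: 0.5695, 0.8589, 0.6190, 0.6993, 0.7921, 0.6850, 0.7370; Σh² = 4.9608.
Total variance with 7 standardized items is 7, so the solution explains 4.9608/7 = 0.7087.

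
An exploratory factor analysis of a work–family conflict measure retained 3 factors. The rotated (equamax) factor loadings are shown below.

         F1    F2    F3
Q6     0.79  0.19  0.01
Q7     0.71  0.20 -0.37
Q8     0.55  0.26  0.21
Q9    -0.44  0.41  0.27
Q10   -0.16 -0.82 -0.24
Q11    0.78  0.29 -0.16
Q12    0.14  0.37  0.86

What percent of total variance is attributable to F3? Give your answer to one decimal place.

SS loadings for F3 = 0.01² + (-0.37)² + 0.21² + 0.27² + (-0.24)² + (-0.16)² + 0.86² = 1.0768
With 7 standardized items, total variance = 7. Proportion = 1.0768/7 = 0.1538 → 15.38%.

15.4%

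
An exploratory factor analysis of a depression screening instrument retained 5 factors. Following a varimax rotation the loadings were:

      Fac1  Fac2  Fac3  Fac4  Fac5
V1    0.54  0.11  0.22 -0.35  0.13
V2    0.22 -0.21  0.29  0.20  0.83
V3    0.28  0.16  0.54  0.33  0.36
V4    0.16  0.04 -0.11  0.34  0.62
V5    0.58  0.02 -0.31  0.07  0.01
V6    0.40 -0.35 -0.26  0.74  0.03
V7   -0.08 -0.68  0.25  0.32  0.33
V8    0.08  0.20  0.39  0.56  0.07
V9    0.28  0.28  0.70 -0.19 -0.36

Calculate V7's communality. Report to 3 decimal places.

h² = (-0.08)² + (-0.68)² + 0.25² + 0.32² + 0.33² = 0.0064 + 0.4624 + 0.0625 + 0.1024 + 0.1089 = 0.7426

0.743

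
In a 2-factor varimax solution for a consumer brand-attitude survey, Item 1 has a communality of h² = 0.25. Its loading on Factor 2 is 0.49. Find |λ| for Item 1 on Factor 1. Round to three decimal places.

0.099

Under orthogonal rotation h² = Σλ², so λ_Factor 1² = h² − (0.2401) = 0.25 − 0.2401 = 0.0099.
|λ| = √0.0099 = 0.0995.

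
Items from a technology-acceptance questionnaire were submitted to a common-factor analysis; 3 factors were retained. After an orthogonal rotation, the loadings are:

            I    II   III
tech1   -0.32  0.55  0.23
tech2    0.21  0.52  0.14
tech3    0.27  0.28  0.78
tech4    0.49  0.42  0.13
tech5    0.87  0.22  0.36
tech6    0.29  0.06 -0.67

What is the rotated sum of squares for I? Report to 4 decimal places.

SS loadings for I = (-0.32)² + 0.21² + 0.27² + 0.49² + 0.87² + 0.29² = 0.1024 + 0.0441 + 0.0729 + 0.2401 + 0.7569 + 0.0841 = 1.3005

1.3005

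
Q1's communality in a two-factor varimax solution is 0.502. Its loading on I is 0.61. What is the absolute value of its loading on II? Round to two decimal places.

0.36

Under orthogonal rotation h² = Σλ², so λ_II² = h² − (0.3721) = 0.502 − 0.3721 = 0.1299.
|λ| = √0.1299 = 0.3604.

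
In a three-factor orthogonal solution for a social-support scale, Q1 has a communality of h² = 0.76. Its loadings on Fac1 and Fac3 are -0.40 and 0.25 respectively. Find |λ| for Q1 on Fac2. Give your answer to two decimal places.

Under orthogonal rotation h² = Σλ², so λ_Fac2² = h² − (0.2225) = 0.76 − 0.2225 = 0.5375.
|λ| = √0.5375 = 0.7331.

0.73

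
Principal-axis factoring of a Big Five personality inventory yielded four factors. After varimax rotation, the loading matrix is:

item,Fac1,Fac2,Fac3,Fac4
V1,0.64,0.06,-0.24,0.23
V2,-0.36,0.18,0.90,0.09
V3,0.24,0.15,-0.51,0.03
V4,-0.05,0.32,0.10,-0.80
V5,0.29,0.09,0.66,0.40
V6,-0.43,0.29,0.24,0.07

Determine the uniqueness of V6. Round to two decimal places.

0.67

h² = (-0.43)² + 0.29² + 0.24² + 0.07² = 0.1849 + 0.0841 + 0.0576 + 0.0049 = 0.3315
Uniqueness u² = 1 − h² = 1 − 0.3315 = 0.6685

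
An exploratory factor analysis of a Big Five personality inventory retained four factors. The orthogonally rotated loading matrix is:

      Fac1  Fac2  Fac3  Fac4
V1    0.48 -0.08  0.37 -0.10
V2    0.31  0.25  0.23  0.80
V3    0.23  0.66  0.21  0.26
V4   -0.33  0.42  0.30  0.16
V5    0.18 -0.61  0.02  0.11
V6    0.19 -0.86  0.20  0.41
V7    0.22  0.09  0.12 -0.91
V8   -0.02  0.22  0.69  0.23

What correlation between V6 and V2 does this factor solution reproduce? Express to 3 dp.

r̂ = Σ λ_i·λ_j across factors = (0.19)(0.31) + (-0.86)(0.25) + (0.20)(0.23) + (0.41)(0.80)
  = +0.0589 -0.2150 +0.0460 +0.3280 = 0.2179

0.218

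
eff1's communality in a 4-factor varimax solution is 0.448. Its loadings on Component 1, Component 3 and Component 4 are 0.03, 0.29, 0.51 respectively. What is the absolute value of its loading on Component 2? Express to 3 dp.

0.321

Under orthogonal rotation h² = Σλ², so λ_Component 2² = h² − (0.3451) = 0.448 − 0.3451 = 0.1029.
|λ| = √0.1029 = 0.3208.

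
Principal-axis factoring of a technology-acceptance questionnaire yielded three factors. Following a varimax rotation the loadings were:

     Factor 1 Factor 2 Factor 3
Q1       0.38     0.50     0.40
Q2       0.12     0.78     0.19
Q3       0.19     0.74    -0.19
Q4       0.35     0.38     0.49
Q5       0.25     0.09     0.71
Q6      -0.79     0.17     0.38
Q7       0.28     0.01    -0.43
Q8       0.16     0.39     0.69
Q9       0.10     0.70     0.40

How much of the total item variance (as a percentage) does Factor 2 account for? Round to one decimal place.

SS loadings for Factor 2 = 0.50² + 0.78² + 0.74² + 0.38² + 0.09² + 0.17² + 0.01² + 0.39² + 0.70² = 2.2296
With 9 standardized items, total variance = 9. Proportion = 2.2296/9 = 0.2477 → 24.77%.

24.8%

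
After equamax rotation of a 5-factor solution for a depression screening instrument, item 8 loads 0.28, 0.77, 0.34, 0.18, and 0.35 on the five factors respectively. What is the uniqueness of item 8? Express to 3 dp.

h² = 0.28² + 0.77² + 0.34² + 0.18² + 0.35² = 0.0784 + 0.5929 + 0.1156 + 0.0324 + 0.1225 = 0.9418
Uniqueness u² = 1 − h² = 1 − 0.9418 = 0.0582

0.058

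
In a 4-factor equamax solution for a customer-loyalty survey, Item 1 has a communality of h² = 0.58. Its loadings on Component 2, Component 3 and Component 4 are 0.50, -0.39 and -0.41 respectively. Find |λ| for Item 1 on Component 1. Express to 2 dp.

0.10

Under orthogonal rotation h² = Σλ², so λ_Component 1² = h² − (0.5702) = 0.58 − 0.5702 = 0.0098.
|λ| = √0.0098 = 0.0990.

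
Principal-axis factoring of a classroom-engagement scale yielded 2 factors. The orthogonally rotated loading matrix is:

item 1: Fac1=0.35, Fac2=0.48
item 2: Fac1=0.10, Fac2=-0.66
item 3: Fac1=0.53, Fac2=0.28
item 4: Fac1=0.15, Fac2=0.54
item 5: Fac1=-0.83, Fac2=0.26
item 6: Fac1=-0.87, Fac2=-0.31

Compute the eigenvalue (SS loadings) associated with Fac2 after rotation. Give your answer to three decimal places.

SS loadings for Fac2 = 0.48² + (-0.66)² + 0.28² + 0.54² + 0.26² + (-0.31)² = 0.2304 + 0.4356 + 0.0784 + 0.2916 + 0.0676 + 0.0961 = 1.1997

1.200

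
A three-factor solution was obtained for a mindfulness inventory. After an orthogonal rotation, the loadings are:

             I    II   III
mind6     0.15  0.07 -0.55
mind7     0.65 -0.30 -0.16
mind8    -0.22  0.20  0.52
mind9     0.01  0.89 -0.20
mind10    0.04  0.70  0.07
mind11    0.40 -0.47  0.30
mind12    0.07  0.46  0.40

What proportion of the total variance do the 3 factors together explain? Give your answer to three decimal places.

0.486

SS loadings by factor: 0.6600, 1.8495, 0.8934; total = 3.4029.
Total variance with 7 standardized items is 7, so the solution explains 3.4029/7 = 0.4861.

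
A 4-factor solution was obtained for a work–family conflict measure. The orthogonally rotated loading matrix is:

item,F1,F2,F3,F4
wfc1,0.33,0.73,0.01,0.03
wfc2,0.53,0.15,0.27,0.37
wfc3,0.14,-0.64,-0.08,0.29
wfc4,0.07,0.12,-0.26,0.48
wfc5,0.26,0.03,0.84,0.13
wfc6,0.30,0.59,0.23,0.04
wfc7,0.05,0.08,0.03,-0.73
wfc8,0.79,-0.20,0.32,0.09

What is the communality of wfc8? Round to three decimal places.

h² = 0.79² + (-0.20)² + 0.32² + 0.09² = 0.6241 + 0.0400 + 0.1024 + 0.0081 = 0.7746

0.775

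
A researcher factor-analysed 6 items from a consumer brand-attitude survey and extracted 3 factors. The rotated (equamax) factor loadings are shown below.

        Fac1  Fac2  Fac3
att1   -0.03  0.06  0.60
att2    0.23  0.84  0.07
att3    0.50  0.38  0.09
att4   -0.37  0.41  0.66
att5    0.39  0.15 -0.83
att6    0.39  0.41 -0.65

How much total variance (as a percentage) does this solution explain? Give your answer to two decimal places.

64.62%

SS loadings by factor: 0.7449, 1.2123, 1.9200; total = 3.8772.
Total variance with 6 standardized items is 6, so the solution explains 3.8772/6 = 0.6462 = 64.62%.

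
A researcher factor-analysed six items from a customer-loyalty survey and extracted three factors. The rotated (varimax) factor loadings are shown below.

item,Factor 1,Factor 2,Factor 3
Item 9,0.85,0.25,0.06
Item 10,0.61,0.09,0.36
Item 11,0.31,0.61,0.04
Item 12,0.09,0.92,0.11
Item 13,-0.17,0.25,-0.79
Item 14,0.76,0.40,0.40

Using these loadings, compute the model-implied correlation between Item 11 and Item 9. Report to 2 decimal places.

0.42

r̂ = Σ λ_i·λ_j across factors = (0.31)(0.85) + (0.61)(0.25) + (0.04)(0.06)
  = +0.2635 +0.1525 +0.0024 = 0.4184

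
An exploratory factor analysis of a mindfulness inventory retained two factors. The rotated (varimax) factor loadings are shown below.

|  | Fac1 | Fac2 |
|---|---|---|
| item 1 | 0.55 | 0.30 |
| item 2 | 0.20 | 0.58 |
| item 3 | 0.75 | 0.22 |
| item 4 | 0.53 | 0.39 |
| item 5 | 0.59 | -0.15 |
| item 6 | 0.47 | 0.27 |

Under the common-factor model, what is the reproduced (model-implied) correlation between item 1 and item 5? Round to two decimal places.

0.28

r̂ = Σ λ_i·λ_j across factors = (0.55)(0.59) + (0.30)(-0.15)
  = +0.3245 -0.0450 = 0.2795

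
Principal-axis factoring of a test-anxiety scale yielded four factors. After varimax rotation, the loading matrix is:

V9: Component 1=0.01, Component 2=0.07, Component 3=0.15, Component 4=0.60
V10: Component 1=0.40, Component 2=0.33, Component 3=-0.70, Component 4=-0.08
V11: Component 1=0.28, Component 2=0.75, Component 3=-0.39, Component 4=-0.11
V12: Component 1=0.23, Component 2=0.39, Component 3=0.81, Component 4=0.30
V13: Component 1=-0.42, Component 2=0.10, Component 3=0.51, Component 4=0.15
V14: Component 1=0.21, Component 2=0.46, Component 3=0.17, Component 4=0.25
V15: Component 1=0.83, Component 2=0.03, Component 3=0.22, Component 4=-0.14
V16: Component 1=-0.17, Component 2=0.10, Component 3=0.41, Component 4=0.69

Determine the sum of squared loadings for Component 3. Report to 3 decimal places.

1.826

SS loadings for Component 3 = 0.15² + (-0.70)² + (-0.39)² + 0.81² + 0.51² + 0.17² + 0.22² + 0.41² = 0.0225 + 0.4900 + 0.1521 + 0.6561 + 0.2601 + 0.0289 + 0.0484 + 0.1681 = 1.8262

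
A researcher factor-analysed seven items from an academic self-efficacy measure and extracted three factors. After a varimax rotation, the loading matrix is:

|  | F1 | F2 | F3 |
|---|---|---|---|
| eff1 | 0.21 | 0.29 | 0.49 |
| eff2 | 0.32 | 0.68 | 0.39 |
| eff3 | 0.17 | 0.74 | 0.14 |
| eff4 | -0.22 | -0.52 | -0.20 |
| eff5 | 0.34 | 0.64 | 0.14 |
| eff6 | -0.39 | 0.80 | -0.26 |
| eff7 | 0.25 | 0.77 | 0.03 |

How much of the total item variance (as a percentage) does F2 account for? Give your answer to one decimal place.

SS loadings for F2 = 0.29² + 0.68² + 0.74² + (-0.52)² + 0.64² + 0.80² + 0.77² = 3.0070
With 7 standardized items, total variance = 7. Proportion = 3.0070/7 = 0.4296 → 42.96%.

43.0%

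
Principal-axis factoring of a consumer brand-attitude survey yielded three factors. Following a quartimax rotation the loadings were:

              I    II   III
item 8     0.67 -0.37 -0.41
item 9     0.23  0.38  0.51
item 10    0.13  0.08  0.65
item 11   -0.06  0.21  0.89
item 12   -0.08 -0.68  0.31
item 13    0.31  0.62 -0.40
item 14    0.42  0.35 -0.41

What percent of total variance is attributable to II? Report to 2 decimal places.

18.59%

SS loadings for II = (-0.37)² + 0.38² + 0.08² + 0.21² + (-0.68)² + 0.62² + 0.35² = 1.3011
With 7 standardized items, total variance = 7. Proportion = 1.3011/7 = 0.1859 → 18.59%.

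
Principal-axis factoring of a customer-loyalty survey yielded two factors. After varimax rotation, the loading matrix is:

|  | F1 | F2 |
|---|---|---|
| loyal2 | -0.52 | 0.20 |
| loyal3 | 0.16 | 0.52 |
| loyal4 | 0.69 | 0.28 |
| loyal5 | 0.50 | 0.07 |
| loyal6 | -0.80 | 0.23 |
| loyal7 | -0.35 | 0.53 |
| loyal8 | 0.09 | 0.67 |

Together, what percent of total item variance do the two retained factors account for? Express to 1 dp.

42.4%

SS loadings by factor: 1.7927, 1.1764; total = 2.9691.
Total variance with 7 standardized items is 7, so the solution explains 2.9691/7 = 0.4242 = 42.42%.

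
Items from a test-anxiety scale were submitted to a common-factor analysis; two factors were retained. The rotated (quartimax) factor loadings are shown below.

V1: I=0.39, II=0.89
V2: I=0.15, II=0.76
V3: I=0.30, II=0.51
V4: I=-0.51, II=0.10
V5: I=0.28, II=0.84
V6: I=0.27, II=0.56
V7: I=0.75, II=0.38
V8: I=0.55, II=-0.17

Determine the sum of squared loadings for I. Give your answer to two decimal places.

SS loadings for I = 0.39² + 0.15² + 0.30² + (-0.51)² + 0.28² + 0.27² + 0.75² + 0.55² = 0.1521 + 0.0225 + 0.0900 + 0.2601 + 0.0784 + 0.0729 + 0.5625 + 0.3025 = 1.5410

1.54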